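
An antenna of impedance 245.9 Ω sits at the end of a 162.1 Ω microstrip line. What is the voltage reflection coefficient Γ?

Γ = 0.205

Γ = (Z_L − Z_0)/(Z_L + Z_0) = (245.9 − 162.1)/(245.9 + 162.1) = 83.8/408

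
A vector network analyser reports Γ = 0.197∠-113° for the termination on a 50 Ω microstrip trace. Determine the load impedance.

Z_L = Z_0·(1 + Γ)/(1 − Γ) = 50·(0.923 − j0.181)/(1.08 + j0.181)

Z_L ≈ 40.3 − j15.2 Ω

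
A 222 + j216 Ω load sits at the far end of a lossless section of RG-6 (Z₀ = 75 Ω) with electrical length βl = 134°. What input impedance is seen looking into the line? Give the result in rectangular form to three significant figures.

Z_in ≈ 18.2 + j48.8 Ω

tan(βl) = tan(134°) = -1.04
Z_in = Z_0·(Z_L + jZ_0·tanβl)/(Z_0 + jZ_L·tanβl)
     = 75·(222 + j138)/(299 − j230)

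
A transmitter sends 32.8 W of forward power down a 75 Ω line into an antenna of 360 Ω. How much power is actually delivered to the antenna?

Γ = (360 − 75)/(360 + 75) = 0.655
|Γ|² = 0.429
P_refl = |Γ|²·P_inc = 14.1 W, P_del = (1 − |Γ|²)·P_inc = 18.7 W

P_delivered ≈ 18.7 W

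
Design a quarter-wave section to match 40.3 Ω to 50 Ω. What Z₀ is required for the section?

Z_qwt ≈ 44.9 Ω

Z_qwt = √(Z_0·R_L) = √(50 × 40.3) = √2015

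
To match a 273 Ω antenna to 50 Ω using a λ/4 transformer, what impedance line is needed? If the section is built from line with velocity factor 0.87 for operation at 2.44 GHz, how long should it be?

Z_qwt = √(Z_0·R_L) = √(50 × 273) = √13650
λ = 0.87·c/f = 0.107 m, so l = λ/4 = 0.0267 m

Z_qwt ≈ 117 Ω; length ≈ 2.67 cm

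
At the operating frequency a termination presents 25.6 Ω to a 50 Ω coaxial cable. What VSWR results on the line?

VSWR ≈ 1.95

For a purely resistive load, VSWR = R_L/Z_0 or Z_0/R_L (whichever > 1) = 50/25.6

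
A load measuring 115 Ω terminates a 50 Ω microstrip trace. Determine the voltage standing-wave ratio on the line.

Γ = (115 − 50)/(115 + 50) = 0.394
VSWR = (1 + 0.394)/(1 − 0.394)

VSWR ≈ 2.3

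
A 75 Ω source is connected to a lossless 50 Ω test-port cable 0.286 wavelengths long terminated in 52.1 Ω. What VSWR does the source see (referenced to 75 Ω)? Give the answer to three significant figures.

VSWR ≈ 1.56

βl = 2π × 0.286 = 103°
tan(βl) = -4.35
Z_in = Z_0·(Z_L + jZ_0·tanβl)/(Z_0 + jZ_L·tanβl) = 48.2 + j0.867 Ω
Γ_s = (Z_in − Z_s)/(Z_in + Z_s) = (-26.8 + j0.867)/(123 + j0.867), |Γ_s| = 0.218
VSWR = (1 + |Γ_s|)/(1 − |Γ_s|)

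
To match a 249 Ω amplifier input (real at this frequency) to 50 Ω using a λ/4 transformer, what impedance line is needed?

Z_qwt ≈ 112 Ω

Z_qwt = √(Z_0·R_L) = √(50 × 249) = √12450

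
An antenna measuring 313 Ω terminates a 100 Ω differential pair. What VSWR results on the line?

VSWR ≈ 3.13

For a purely resistive load, VSWR = R_L/Z_0 or Z_0/R_L (whichever > 1) = 313/100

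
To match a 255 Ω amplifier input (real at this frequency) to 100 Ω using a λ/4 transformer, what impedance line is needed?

Z_qwt = √(Z_0·R_L) = √(100 × 255) = √25500

Z_qwt ≈ 160 Ω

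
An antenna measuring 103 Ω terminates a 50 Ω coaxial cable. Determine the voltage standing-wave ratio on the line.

Γ = (103 − 50)/(103 + 50) = 0.346
VSWR = (1 + 0.346)/(1 − 0.346)

VSWR ≈ 2.06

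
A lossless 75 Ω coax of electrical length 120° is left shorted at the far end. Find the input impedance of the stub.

Z_in ≈ −j130 Ω

tan(βl) = -1.73
For a shorted stub, Z_in = jZ_0·tan(βl)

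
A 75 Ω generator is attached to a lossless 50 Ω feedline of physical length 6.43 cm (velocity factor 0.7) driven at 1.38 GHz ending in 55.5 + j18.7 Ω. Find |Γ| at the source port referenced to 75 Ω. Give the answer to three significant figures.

|Γ| ≈ 0.324

λ = v/f = 0.7·c / 1.38 GHz = 0.152 m
βl = 2π·l/λ = 2π × 0.423 = 152°
tan(βl) = -0.529
Z_in = Z_0·(Z_L + jZ_0·tanβl)/(Z_0 + jZ_L·tanβl) = 39.9 + j13.1 Ω
Γ_s = (Z_in − Z_s)/(Z_in + Z_s) = (-35.1 + j13.1)/(115 + j13.1), |Γ_s| = 0.324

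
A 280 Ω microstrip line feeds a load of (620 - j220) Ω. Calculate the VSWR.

Γ = (Z_L − Z_0)/(Z_L + Z_0) = (340 − j220)/(900 − j220)
|Γ| = 405/926 = 0.437
VSWR = (1 + |Γ|)/(1 − |Γ|) = 1.44/0.563

VSWR ≈ 2.55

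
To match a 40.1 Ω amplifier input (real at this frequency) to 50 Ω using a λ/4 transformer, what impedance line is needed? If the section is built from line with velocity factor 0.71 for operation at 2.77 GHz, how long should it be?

Z_qwt ≈ 44.8 Ω; length ≈ 1.92 cm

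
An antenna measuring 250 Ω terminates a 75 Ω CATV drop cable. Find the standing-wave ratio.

VSWR ≈ 3.33

Γ = (250 − 75)/(250 + 75) = 0.538
VSWR = (1 + 0.538)/(1 − 0.538)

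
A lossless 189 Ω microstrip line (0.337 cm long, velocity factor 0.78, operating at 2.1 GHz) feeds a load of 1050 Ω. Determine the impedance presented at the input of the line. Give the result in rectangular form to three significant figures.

Z_in ≈ 508 − j507 Ω

λ = v/f = 0.78·c / 2.1 GHz = 0.111 m
βl = 2π·l/λ = 2π × 0.0302 = 10.9°
tan(βl) = tan(10.9°) = 0.192
Z_in = Z_0·(Z_L + jZ_0·tanβl)/(Z_0 + jZ_L·tanβl)
     = 189·(1050 + j36.4)/(189 + j202)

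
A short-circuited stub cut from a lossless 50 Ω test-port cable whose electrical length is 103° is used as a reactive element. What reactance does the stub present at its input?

tan(βl) = -4.33
For a short-circuited stub, Z_in = jZ_0·tan(βl)

X_in ≈ -217 Ω (capacitive)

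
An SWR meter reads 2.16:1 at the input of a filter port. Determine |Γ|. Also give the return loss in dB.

|Γ| ≈ 0.367; return loss ≈ 8.7 dB

|Γ| = (S − 1)/(S + 1) = (2.16 − 1)/(2.16 + 1) = 1.16/3.16
RL = −20·log₁₀|Γ| = −20·log₁₀(0.367)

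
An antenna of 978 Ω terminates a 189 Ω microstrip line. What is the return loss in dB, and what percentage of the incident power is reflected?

RL ≈ 3.4 dB; 45.7% of incident power reflected

Γ = (978 − 189)/(978 + 189) = 0.676
RL = −20·log₁₀(0.676) = 3.4 dB
P_refl/P_inc = |Γ|² = 0.457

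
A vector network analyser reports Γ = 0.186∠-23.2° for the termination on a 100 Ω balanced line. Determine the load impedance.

Z_L = Z_0·(1 + Γ)/(1 − Γ) = 100·(1.17 − j0.0733)/(0.829 + j0.0733)

Z_L ≈ 139 − j21.2 Ω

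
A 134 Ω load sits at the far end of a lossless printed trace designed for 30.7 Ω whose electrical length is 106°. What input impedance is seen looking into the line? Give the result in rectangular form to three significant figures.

tan(βl) = tan(106°) = -3.49
Z_in = Z_0·(Z_L + jZ_0·tanβl)/(Z_0 + jZ_L·tanβl)
     = 30.7·(134 − j107)/(30.7 − j467)

Z_in ≈ 7.58 + j8.31 Ω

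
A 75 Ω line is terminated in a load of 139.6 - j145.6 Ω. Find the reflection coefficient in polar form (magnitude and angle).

Γ ≈ 0.614 ∠ -31.9°

Γ = (Z_L − Z_0)/(Z_L + Z_0) = (64.6 − j145.6)/(214.6 − j145.6)
|Γ| = 159/259 = 0.614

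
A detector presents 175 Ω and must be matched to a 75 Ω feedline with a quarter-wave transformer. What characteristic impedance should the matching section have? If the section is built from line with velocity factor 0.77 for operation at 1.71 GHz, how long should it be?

Z_qwt = √(Z_0·R_L) = √(75 × 175) = √13120
λ = 0.77·c/f = 0.135 m, so l = λ/4 = 0.0338 m

Z_qwt ≈ 115 Ω; length ≈ 3.38 cm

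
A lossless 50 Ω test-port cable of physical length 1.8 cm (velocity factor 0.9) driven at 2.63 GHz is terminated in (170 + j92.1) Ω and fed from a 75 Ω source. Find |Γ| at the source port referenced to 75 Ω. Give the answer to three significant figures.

λ = v/f = 0.9·c / 2.63 GHz = 0.103 m
βl = 2π·l/λ = 2π × 0.175 = 63.1°
tan(βl) = 1.97
Z_in = Z_0·(Z_L + jZ_0·tanβl)/(Z_0 + jZ_L·tanβl) = 16 − j31.6 Ω
Γ_s = (Z_in − Z_s)/(Z_in + Z_s) = (-59 − j31.6)/(91 − j31.6), |Γ_s| = 0.695

|Γ| ≈ 0.695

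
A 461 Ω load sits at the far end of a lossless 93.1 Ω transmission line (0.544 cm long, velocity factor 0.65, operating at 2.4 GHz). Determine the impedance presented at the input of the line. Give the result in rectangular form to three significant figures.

Z_in ≈ 93.7 − j166 Ω

λ = v/f = 0.65·c / 2.4 GHz = 0.0813 m
βl = 2π·l/λ = 2π × 0.067 = 24.1°
tan(βl) = tan(24.1°) = 0.447
Z_in = Z_0·(Z_L + jZ_0·tanβl)/(Z_0 + jZ_L·tanβl)
     = 93.1·(461 + j41.7)/(93.1 + j206)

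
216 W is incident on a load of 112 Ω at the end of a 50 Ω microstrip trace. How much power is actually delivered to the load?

P_delivered ≈ 184 W

Γ = (112 − 50)/(112 + 50) = 0.383
|Γ|² = 0.146
P_refl = |Γ|²·P_inc = 31.6 W, P_del = (1 − |Γ|²)·P_inc = 184 W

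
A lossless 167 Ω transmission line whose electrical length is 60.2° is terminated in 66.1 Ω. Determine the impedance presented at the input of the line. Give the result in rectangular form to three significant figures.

Z_in ≈ 181 + j166 Ω

tan(βl) = tan(60.2°) = 1.75
Z_in = Z_0·(Z_L + jZ_0·tanβl)/(Z_0 + jZ_L·tanβl)
     = 167·(66.1 + j292)/(167 + j115)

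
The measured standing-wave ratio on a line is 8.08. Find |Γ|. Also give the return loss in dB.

|Γ| ≈ 0.78; return loss ≈ 2.16 dB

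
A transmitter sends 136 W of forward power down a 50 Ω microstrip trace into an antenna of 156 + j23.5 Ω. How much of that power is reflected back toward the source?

|Γ| = |(106 + j23.5)/(206 + j23.5)| = 0.524
|Γ|² = 0.274
P_refl = |Γ|²·P_inc = 37.3 W, P_del = (1 − |Γ|²)·P_inc = 98.7 W

P_reflected ≈ 37.3 W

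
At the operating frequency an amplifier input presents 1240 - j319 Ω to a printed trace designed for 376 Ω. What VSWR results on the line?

Γ = (Z_L − Z_0)/(Z_L + Z_0) = (864 − j319)/(1616 − j319)
|Γ| = 921/1650 = 0.559
VSWR = (1 + |Γ|)/(1 − |Γ|) = 1.56/0.441

VSWR ≈ 3.54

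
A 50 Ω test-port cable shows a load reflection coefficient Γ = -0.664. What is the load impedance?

Z_L ≈ 10.1 Ω

Z_L = Z_0·(1 + Γ)/(1 − Γ) = 50·(0.336)/(1.66)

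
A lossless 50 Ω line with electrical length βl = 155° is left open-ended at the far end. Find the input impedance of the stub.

tan(βl) = -0.466
For an open-ended stub, Z_in = −jZ_0·cot(βl) = −jZ_0/tan(βl)

Z_in ≈ +j107 Ω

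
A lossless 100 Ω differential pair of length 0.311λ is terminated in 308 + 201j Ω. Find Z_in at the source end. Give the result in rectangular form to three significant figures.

βl = 2π × 0.311 = 112°
tan(βl) = tan(112°) = -2.48
Z_in = Z_0·(Z_L + jZ_0·tanβl)/(Z_0 + jZ_L·tanβl)
     = 100·(308 − j47)/(598 − j764)

Z_in ≈ 23.4 + j22 Ω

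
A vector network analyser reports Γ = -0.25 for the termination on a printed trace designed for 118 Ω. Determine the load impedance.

Z_L = Z_0·(1 + Γ)/(1 − Γ) = 118·(0.75)/(1.25)

Z_L ≈ 70.8 Ω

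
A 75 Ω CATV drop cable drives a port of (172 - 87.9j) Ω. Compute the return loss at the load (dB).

RL ≈ 6.03 dB

Γ = (97 − j87.9)/(247 − j87.9), |Γ| = 0.499
RL = −20·log₁₀|Γ| = −20·log₁₀(0.499)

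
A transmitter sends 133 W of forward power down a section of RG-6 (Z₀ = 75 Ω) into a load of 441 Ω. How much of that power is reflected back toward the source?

P_reflected ≈ 66.9 W

Γ = (441 − 75)/(441 + 75) = 0.709
|Γ|² = 0.503
P_refl = |Γ|²·P_inc = 66.9 W, P_del = (1 − |Γ|²)·P_inc = 66.1 W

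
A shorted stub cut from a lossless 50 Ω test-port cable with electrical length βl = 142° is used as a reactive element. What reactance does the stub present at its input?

tan(βl) = -0.781
For a shorted stub, Z_in = jZ_0·tan(βl)

X_in ≈ -39.1 Ω (capacitive)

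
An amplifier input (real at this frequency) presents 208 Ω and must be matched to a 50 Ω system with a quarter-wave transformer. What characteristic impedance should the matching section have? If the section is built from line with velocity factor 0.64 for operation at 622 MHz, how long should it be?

Z_qwt = √(Z_0·R_L) = √(50 × 208) = √10400
λ = 0.64·c/f = 0.309 m, so l = λ/4 = 0.0772 m

Z_qwt ≈ 102 Ω; length ≈ 7.72 cm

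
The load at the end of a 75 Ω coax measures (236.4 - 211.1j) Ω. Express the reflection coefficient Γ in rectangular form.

Γ ≈ 0.67 − j0.224

Γ = (Z_L − Z_0)/(Z_L + Z_0) = (161.4 − j211.1)/(311.4 − j211.1)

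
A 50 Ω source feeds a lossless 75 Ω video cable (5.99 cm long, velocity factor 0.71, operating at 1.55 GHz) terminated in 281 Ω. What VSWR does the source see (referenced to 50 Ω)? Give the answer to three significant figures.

VSWR ≈ 5.16

λ = v/f = 0.71·c / 1.55 GHz = 0.137 m
βl = 2π·l/λ = 2π × 0.436 = 157°
tan(βl) = -0.426
Z_in = Z_0·(Z_L + jZ_0·tanβl)/(Z_0 + jZ_L·tanβl) = 93.6 + j117 Ω
Γ_s = (Z_in − Z_s)/(Z_in + Z_s) = (43.6 + j117)/(144 + j117), |Γ_s| = 0.675
VSWR = (1 + |Γ_s|)/(1 − |Γ_s|)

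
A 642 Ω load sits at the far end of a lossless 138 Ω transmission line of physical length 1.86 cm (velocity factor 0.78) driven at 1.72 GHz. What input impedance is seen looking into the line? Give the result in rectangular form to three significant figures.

Z_in ≈ 50 − j110 Ω

λ = v/f = 0.78·c / 1.72 GHz = 0.136 m
βl = 2π·l/λ = 2π × 0.137 = 49.2°
tan(βl) = tan(49.2°) = 1.16
Z_in = Z_0·(Z_L + jZ_0·tanβl)/(Z_0 + jZ_L·tanβl)
     = 138·(642 + j160)/(138 + j744)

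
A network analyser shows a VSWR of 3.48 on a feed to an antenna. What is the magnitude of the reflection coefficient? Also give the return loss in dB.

|Γ| ≈ 0.554; return loss ≈ 5.14 dB

|Γ| = (S − 1)/(S + 1) = (3.48 − 1)/(3.48 + 1) = 2.48/4.48
RL = −20·log₁₀|Γ| = −20·log₁₀(0.554)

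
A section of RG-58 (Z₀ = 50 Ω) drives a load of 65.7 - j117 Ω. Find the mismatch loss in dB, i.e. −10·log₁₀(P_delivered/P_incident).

mismatch loss ≈ 3.14 dB

Γ = (15.7 − j117)/(115.7 − j117), |Γ| = 0.717
|Γ|² = 0.515, so P_del/P_inc = 1 − |Γ|² = 0.485
ML = −10·log₁₀(1 − |Γ|²)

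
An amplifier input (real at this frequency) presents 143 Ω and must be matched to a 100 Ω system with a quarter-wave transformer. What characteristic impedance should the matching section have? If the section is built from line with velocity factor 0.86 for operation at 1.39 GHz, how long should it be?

Z_qwt = √(Z_0·R_L) = √(100 × 143) = √14300
λ = 0.86·c/f = 0.186 m, so l = λ/4 = 0.0464 m

Z_qwt ≈ 120 Ω; length ≈ 4.64 cm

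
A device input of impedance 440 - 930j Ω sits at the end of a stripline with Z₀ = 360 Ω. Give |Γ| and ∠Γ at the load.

Γ = (Z_L − Z_0)/(Z_L + Z_0) = (80 − j930)/(800 − j930)
|Γ| = 933/1230 = 0.761

Γ ≈ 0.761 ∠ -35.8°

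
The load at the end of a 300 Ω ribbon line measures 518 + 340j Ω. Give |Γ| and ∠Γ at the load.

Γ ≈ 0.456 ∠ 34.8°

Γ = (Z_L − Z_0)/(Z_L + Z_0) = (218 + j340)/(818 + j340)
|Γ| = 404/886 = 0.456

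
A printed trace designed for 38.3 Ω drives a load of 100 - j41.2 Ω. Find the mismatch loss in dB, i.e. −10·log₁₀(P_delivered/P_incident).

mismatch loss ≈ 1.33 dB

Γ = (61.7 − j41.2)/(138.3 − j41.2), |Γ| = 0.514
|Γ|² = 0.264, so P_del/P_inc = 1 − |Γ|² = 0.736
ML = −10·log₁₀(1 − |Γ|²)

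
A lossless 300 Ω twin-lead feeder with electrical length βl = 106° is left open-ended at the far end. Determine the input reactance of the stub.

tan(βl) = -3.49
For an open-ended stub, Z_in = −jZ_0·cot(βl) = −jZ_0/tan(βl)

X_in ≈ 86 Ω (inductive)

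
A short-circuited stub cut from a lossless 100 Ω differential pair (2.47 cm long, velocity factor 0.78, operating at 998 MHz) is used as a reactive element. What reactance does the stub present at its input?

X_in ≈ 77.9 Ω (inductive)

λ = v/f = 0.78·c / 998 MHz = 0.234 m
βl = 2π·l/λ = 2π × 0.105 = 37.9°
tan(βl) = 0.779
For a short-circuited stub, Z_in = jZ_0·tan(βl)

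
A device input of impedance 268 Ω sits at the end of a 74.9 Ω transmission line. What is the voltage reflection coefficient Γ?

Γ = 0.563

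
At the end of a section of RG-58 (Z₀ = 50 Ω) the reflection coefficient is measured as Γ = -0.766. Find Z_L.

Z_L = Z_0·(1 + Γ)/(1 − Γ) = 50·(0.234)/(1.77)

Z_L ≈ 6.63 Ω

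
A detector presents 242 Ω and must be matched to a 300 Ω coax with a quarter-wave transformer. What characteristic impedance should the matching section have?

Z_qwt ≈ 269 Ω

Z_qwt = √(Z_0·R_L) = √(300 × 242) = √72600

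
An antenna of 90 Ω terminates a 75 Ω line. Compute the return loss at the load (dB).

Γ = (90 − 75)/(90 + 75) = 0.0909
RL = −20·log₁₀|Γ| = −20·log₁₀(0.0909)

RL ≈ 20.8 dB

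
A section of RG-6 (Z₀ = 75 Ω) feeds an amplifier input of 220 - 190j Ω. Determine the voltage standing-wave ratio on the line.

Γ = (Z_L − Z_0)/(Z_L + Z_0) = (145 − j190)/(295 − j190)
|Γ| = 239/351 = 0.681
VSWR = (1 + |Γ|)/(1 − |Γ|) = 1.68/0.319

VSWR ≈ 5.27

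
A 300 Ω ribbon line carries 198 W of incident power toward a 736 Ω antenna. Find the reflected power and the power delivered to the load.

P_reflected ≈ 35.1 W; P_delivered ≈ 163 W

Γ = (736 − 300)/(736 + 300) = 0.421
|Γ|² = 0.177
P_refl = |Γ|²·P_inc = 35.1 W, P_del = (1 − |Γ|²)·P_inc = 163 W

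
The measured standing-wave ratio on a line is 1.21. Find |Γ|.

|Γ| = (S − 1)/(S + 1) = (1.21 − 1)/(1.21 + 1) = 0.21/2.21

|Γ| ≈ 0.095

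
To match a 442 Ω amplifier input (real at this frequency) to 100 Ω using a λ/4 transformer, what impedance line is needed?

Z_qwt ≈ 210 Ω

Z_qwt = √(Z_0·R_L) = √(100 × 442) = √44200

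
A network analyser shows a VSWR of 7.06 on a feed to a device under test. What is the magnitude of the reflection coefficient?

|Γ| ≈ 0.752

|Γ| = (S − 1)/(S + 1) = (7.06 − 1)/(7.06 + 1) = 6.06/8.06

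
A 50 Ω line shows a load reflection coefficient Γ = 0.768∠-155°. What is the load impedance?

Z_L = Z_0·(1 + Γ)/(1 − Γ) = 50·(0.304 − j0.325)/(1.7 + j0.325)

Z_L ≈ 6.88 − j10.9 Ω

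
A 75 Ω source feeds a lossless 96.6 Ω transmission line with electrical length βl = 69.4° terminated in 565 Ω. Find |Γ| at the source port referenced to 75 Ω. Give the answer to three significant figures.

|Γ| ≈ 0.662

tan(βl) = 2.66
Z_in = Z_0·(Z_L + jZ_0·tanβl)/(Z_0 + jZ_L·tanβl) = 18.8 − j35.1 Ω
Γ_s = (Z_in − Z_s)/(Z_in + Z_s) = (-56.2 − j35.1)/(93.8 − j35.1), |Γ_s| = 0.662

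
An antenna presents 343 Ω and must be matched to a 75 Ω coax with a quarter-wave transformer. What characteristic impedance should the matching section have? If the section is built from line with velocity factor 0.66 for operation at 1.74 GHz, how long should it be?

Z_qwt ≈ 160 Ω; length ≈ 2.84 cm

Z_qwt = √(Z_0·R_L) = √(75 × 343) = √25720
λ = 0.66·c/f = 0.114 m, so l = λ/4 = 0.0284 m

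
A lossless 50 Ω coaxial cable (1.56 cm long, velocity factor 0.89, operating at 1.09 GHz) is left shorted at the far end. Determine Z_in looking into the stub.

λ = v/f = 0.89·c / 1.09 GHz = 0.245 m
βl = 2π·l/λ = 2π × 0.0637 = 22.9°
tan(βl) = 0.423
For a shorted stub, Z_in = jZ_0·tan(βl)

Z_in ≈ +j21.1 Ω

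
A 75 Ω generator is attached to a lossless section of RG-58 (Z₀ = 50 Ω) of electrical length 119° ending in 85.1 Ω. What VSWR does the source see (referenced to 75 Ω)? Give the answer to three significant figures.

tan(βl) = -1.8
Z_in = Z_0·(Z_L + jZ_0·tanβl)/(Z_0 + jZ_L·tanβl) = 34.7 + j16.4 Ω
Γ_s = (Z_in − Z_s)/(Z_in + Z_s) = (-40.3 + j16.4)/(110 + j16.4), |Γ_s| = 0.392
VSWR = (1 + |Γ_s|)/(1 − |Γ_s|)

VSWR ≈ 2.29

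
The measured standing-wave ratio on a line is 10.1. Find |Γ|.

|Γ| = (S − 1)/(S + 1) = (10.1 − 1)/(10.1 + 1) = 9.1/11.1

|Γ| ≈ 0.82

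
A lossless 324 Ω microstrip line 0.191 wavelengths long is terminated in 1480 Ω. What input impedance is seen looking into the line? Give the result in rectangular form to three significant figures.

βl = 2π × 0.191 = 68.8°
tan(βl) = tan(68.8°) = 2.57
Z_in = Z_0·(Z_L + jZ_0·tanβl)/(Z_0 + jZ_L·tanβl)
     = 324·(1480 + j834)/(324 + j3810)

Z_in ≈ 81.1 − j119 Ω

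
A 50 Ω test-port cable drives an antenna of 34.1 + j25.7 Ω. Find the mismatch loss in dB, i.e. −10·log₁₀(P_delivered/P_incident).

mismatch loss ≈ 0.546 dB

Γ = (-15.9 + j25.7)/(84.1 + j25.7), |Γ| = 0.344
|Γ|² = 0.118, so P_del/P_inc = 1 − |Γ|² = 0.882
ML = −10·log₁₀(1 − |Γ|²)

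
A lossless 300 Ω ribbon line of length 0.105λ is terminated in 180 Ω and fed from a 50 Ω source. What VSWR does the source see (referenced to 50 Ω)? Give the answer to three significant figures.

βl = 2π × 0.105 = 37.8°
tan(βl) = 0.776
Z_in = Z_0·(Z_L + jZ_0·tanβl)/(Z_0 + jZ_L·tanβl) = 237 + j122 Ω
Γ_s = (Z_in − Z_s)/(Z_in + Z_s) = (187 + j122)/(287 + j122), |Γ_s| = 0.716
VSWR = (1 + |Γ_s|)/(1 − |Γ_s|)

VSWR ≈ 6.05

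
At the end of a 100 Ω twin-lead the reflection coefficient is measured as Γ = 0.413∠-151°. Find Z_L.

Z_L ≈ 43.8 − j21.2 Ω

Z_L = Z_0·(1 + Γ)/(1 − Γ) = 100·(0.639 − j0.2)/(1.36 + j0.2)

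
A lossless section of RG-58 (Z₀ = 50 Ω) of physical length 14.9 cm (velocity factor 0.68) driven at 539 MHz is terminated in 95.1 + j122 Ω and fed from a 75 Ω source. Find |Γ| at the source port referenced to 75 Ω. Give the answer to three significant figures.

|Γ| ≈ 0.732

λ = v/f = 0.68·c / 539 MHz = 0.378 m
βl = 2π·l/λ = 2π × 0.394 = 142°
tan(βl) = -0.789
Z_in = Z_0·(Z_L + jZ_0·tanβl)/(Z_0 + jZ_L·tanβl) = 14.3 + j35.5 Ω
Γ_s = (Z_in − Z_s)/(Z_in + Z_s) = (-60.7 + j35.5)/(89.3 + j35.5), |Γ_s| = 0.732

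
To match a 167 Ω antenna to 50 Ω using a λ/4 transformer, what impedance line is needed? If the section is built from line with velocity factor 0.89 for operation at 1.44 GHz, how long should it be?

Z_qwt = √(Z_0·R_L) = √(50 × 167) = √8350
λ = 0.89·c/f = 0.185 m, so l = λ/4 = 0.0464 m

Z_qwt ≈ 91.4 Ω; length ≈ 4.64 cm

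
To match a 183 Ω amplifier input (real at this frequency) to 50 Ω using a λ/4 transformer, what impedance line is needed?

Z_qwt = √(Z_0·R_L) = √(50 × 183) = √9150

Z_qwt ≈ 95.7 Ω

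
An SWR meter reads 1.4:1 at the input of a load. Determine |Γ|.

|Γ| = (S − 1)/(S + 1) = (1.4 − 1)/(1.4 + 1) = 0.4/2.4

|Γ| ≈ 0.167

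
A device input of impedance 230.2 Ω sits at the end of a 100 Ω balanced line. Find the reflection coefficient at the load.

Γ = 0.394

Γ = (Z_L − Z_0)/(Z_L + Z_0) = (230.2 − 100)/(230.2 + 100) = 130.2/330.2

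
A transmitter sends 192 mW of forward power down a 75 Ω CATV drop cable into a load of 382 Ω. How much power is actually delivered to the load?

Γ = (382 − 75)/(382 + 75) = 0.672
|Γ|² = 0.451
P_refl = |Γ|²·P_inc = 86.6 mW, P_del = (1 − |Γ|²)·P_inc = 105 mW

P_delivered ≈ 105 mW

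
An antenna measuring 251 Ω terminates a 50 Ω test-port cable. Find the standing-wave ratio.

VSWR ≈ 5.02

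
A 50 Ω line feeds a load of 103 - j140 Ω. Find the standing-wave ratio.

VSWR ≈ 6.19

Γ = (Z_L − Z_0)/(Z_L + Z_0) = (53 − j140)/(153 − j140)
|Γ| = 150/207 = 0.722
VSWR = (1 + |Γ|)/(1 − |Γ|) = 1.72/0.278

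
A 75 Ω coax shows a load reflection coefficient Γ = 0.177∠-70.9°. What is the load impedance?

Z_L = Z_0·(1 + Γ)/(1 − Γ) = 75·(1.06 − j0.167)/(0.942 + j0.167)

Z_L ≈ 79.4 − j27.4 Ω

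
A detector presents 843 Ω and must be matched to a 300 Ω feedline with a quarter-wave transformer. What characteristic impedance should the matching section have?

Z_qwt ≈ 503 Ω

Z_qwt = √(Z_0·R_L) = √(300 × 843) = √252900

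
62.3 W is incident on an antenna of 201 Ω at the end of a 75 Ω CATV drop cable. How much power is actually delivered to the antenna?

Γ = (201 − 75)/(201 + 75) = 0.457
|Γ|² = 0.208
P_refl = |Γ|²·P_inc = 13 W, P_del = (1 − |Γ|²)·P_inc = 49.3 W

P_delivered ≈ 49.3 W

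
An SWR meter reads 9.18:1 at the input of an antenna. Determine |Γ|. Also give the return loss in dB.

|Γ| ≈ 0.804; return loss ≈ 1.9 dB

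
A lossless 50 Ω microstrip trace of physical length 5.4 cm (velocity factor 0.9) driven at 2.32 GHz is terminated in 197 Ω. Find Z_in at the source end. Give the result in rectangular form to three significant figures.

Z_in ≈ 114 + j91.7 Ω

λ = v/f = 0.9·c / 2.32 GHz = 0.116 m
βl = 2π·l/λ = 2π × 0.464 = 167°
tan(βl) = tan(167°) = -0.23
Z_in = Z_0·(Z_L + jZ_0·tanβl)/(Z_0 + jZ_L·tanβl)
     = 50·(197 − j11.5)/(50 − j45.3)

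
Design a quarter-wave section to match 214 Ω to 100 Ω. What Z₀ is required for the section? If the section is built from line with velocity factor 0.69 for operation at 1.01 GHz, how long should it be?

Z_qwt ≈ 146 Ω; length ≈ 5.12 cm

Z_qwt = √(Z_0·R_L) = √(100 × 214) = √21400
λ = 0.69·c/f = 0.205 m, so l = λ/4 = 0.0512 m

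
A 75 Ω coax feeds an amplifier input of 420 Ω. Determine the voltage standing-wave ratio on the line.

VSWR ≈ 5.6

For a purely resistive load, VSWR = R_L/Z_0 or Z_0/R_L (whichever > 1) = 420/75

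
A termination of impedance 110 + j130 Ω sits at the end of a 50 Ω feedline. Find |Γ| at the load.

|Γ| ≈ 0.695

Γ = (Z_L − Z_0)/(Z_L + Z_0) = (60 + j130)/(160 + j130)
|Γ| = 143/206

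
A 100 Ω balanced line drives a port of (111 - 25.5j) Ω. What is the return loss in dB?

Γ = (11 − j25.5)/(211 − j25.5), |Γ| = 0.131
RL = −20·log₁₀|Γ| = −20·log₁₀(0.131)

RL ≈ 17.7 dB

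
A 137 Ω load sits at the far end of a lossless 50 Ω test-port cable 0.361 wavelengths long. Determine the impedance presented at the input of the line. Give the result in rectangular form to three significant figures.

Z_in ≈ 28.4 + j33.2 Ω

βl = 2π × 0.361 = 130°
tan(βl) = tan(130°) = -1.19
Z_in = Z_0·(Z_L + jZ_0·tanβl)/(Z_0 + jZ_L·tanβl)
     = 50·(137 − j59.7)/(50 − j164)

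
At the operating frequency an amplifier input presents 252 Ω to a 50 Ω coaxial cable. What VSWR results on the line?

For a purely resistive load, VSWR = R_L/Z_0 or Z_0/R_L (whichever > 1) = 252/50

VSWR ≈ 5.04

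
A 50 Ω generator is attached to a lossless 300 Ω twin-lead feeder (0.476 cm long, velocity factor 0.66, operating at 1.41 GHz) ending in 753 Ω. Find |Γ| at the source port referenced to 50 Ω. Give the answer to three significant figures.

|Γ| ≈ 0.871

λ = v/f = 0.66·c / 1.41 GHz = 0.14 m
βl = 2π·l/λ = 2π × 0.0339 = 12.2°
tan(βl) = 0.216
Z_in = Z_0·(Z_L + jZ_0·tanβl)/(Z_0 + jZ_L·tanβl) = 609 − j266 Ω
Γ_s = (Z_in − Z_s)/(Z_in + Z_s) = (559 − j266)/(659 − j266), |Γ_s| = 0.871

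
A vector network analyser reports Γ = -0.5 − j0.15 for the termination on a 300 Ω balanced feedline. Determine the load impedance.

Z_L ≈ 96 − j39.6 Ω

Z_L = Z_0·(1 + Γ)/(1 − Γ) = 300·(0.5 − j0.15)/(1.5 + j0.15)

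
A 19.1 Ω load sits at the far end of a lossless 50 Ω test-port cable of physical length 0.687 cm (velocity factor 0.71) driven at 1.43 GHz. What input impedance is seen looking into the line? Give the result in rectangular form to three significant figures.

Z_in ≈ 20.5 + j12.6 Ω

λ = v/f = 0.71·c / 1.43 GHz = 0.149 m
βl = 2π·l/λ = 2π × 0.0461 = 16.6°
tan(βl) = tan(16.6°) = 0.298
Z_in = Z_0·(Z_L + jZ_0·tanβl)/(Z_0 + jZ_L·tanβl)
     = 50·(19.1 + j14.9)/(50 + j5.7)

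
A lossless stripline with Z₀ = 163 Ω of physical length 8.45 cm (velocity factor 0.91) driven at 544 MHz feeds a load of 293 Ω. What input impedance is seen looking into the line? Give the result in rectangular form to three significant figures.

λ = v/f = 0.91·c / 544 MHz = 0.502 m
βl = 2π·l/λ = 2π × 0.168 = 60.6°
tan(βl) = tan(60.6°) = 1.78
Z_in = Z_0·(Z_L + jZ_0·tanβl)/(Z_0 + jZ_L·tanβl)
     = 163·(293 + j289)/(163 + j520)

Z_in ≈ 109 − j57.7 Ω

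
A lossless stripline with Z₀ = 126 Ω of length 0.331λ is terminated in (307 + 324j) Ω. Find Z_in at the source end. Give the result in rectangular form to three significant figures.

Z_in ≈ 25.6 + j37.4 Ω

βl = 2π × 0.331 = 119°
tan(βl) = tan(119°) = -1.79
Z_in = Z_0·(Z_L + jZ_0·tanβl)/(Z_0 + jZ_L·tanβl)
     = 126·(307 + j98.2)/(707 − j550)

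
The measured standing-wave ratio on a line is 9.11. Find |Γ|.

|Γ| ≈ 0.802

|Γ| = (S − 1)/(S + 1) = (9.11 − 1)/(9.11 + 1) = 8.11/10.1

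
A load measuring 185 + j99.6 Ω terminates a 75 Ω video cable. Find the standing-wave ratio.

VSWR ≈ 3.28

Γ = (Z_L − Z_0)/(Z_L + Z_0) = (110 + j99.6)/(260 + j99.6)
|Γ| = 148/278 = 0.533
VSWR = (1 + |Γ|)/(1 − |Γ|) = 1.53/0.467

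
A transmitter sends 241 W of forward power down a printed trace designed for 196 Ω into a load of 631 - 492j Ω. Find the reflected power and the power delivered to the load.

|Γ| = |(435 − j492)/(827 − j492)| = 0.682
|Γ|² = 0.466
P_refl = |Γ|²·P_inc = 112 W, P_del = (1 − |Γ|²)·P_inc = 129 W

P_reflected ≈ 112 W; P_delivered ≈ 129 W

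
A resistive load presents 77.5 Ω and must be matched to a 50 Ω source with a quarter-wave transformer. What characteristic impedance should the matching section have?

Z_qwt ≈ 62.2 Ω

Z_qwt = √(Z_0·R_L) = √(50 × 77.5) = √3875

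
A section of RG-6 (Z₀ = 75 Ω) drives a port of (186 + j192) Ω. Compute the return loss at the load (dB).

RL ≈ 3.29 dB

Γ = (111 + j192)/(261 + j192), |Γ| = 0.684
RL = −20·log₁₀|Γ| = −20·log₁₀(0.684)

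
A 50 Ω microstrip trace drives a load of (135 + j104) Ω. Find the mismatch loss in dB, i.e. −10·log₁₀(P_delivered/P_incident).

mismatch loss ≈ 2.22 dB

Γ = (85 + j104)/(185 + j104), |Γ| = 0.633
|Γ|² = 0.401, so P_del/P_inc = 1 − |Γ|² = 0.599
ML = −10·log₁₀(1 − |Γ|²)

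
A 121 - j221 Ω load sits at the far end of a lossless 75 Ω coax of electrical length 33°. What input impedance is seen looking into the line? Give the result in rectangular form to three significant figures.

tan(βl) = tan(33°) = 0.649
Z_in = Z_0·(Z_L + jZ_0·tanβl)/(Z_0 + jZ_L·tanβl)
     = 75·(121 − j172)/(219 + j78.6)

Z_in ≈ 17.9 − j65.6 Ω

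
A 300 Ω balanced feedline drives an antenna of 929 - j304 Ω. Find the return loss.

Γ = (629 − j304)/(1229 − j304), |Γ| = 0.552
RL = −20·log₁₀|Γ| = −20·log₁₀(0.552)

RL ≈ 5.16 dB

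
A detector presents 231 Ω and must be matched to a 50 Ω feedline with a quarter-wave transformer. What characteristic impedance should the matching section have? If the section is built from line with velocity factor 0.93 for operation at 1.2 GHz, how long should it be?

Z_qwt ≈ 107 Ω; length ≈ 5.81 cm

Z_qwt = √(Z_0·R_L) = √(50 × 231) = √11550
λ = 0.93·c/f = 0.233 m, so l = λ/4 = 0.0581 m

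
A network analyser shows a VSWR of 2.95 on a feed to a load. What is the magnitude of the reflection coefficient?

|Γ| ≈ 0.494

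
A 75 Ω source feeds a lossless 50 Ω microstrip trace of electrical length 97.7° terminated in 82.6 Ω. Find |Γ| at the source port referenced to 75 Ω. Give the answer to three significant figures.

|Γ| ≈ 0.422

tan(βl) = -7.4
Z_in = Z_0·(Z_L + jZ_0·tanβl)/(Z_0 + jZ_L·tanβl) = 30.6 + j4.25 Ω
Γ_s = (Z_in − Z_s)/(Z_in + Z_s) = (-44.4 + j4.25)/(106 + j4.25), |Γ_s| = 0.422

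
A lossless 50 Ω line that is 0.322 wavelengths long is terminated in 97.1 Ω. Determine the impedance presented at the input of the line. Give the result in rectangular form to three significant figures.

Z_in ≈ 30 + j16.8 Ω

βl = 2π × 0.322 = 116°
tan(βl) = tan(116°) = -2.06
Z_in = Z_0·(Z_L + jZ_0·tanβl)/(Z_0 + jZ_L·tanβl)
     = 50·(97.1 − j103)/(50 − j200)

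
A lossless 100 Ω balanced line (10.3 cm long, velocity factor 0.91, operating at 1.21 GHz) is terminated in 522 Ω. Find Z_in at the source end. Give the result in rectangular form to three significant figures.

Z_in ≈ 179 + j234 Ω

λ = v/f = 0.91·c / 1.21 GHz = 0.226 m
βl = 2π·l/λ = 2π × 0.457 = 164°
tan(βl) = tan(164°) = -0.28
Z_in = Z_0·(Z_L + jZ_0·tanβl)/(Z_0 + jZ_L·tanβl)
     = 100·(522 − j28)/(100 − j146)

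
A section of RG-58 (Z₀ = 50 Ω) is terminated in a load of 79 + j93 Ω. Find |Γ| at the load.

Γ = (Z_L − Z_0)/(Z_L + Z_0) = (29 + j93)/(129 + j93)
|Γ| = 97.4/159

|Γ| ≈ 0.613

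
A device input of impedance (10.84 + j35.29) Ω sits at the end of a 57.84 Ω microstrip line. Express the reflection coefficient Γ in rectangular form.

Γ ≈ -0.333 + j0.685

Γ = (Z_L − Z_0)/(Z_L + Z_0) = (-47 + j35.29)/(68.68 + j35.29)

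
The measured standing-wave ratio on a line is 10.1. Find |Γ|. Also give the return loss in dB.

|Γ| ≈ 0.82; return loss ≈ 1.73 dB

|Γ| = (S − 1)/(S + 1) = (10.1 − 1)/(10.1 + 1) = 9.1/11.1
RL = −20·log₁₀|Γ| = −20·log₁₀(0.82)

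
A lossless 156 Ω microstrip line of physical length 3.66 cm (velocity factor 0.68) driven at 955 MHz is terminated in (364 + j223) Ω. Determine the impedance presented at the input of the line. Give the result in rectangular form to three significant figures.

λ = v/f = 0.68·c / 955 MHz = 0.214 m
βl = 2π·l/λ = 2π × 0.171 = 61.7°
tan(βl) = tan(61.7°) = 1.86
Z_in = Z_0·(Z_L + jZ_0·tanβl)/(Z_0 + jZ_L·tanβl)
     = 156·(364 + j513)/(-258 + j676)

Z_in ≈ 75.3 − j113 Ω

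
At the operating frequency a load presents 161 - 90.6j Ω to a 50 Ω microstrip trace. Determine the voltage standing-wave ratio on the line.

Γ = (Z_L − Z_0)/(Z_L + Z_0) = (111 − j90.6)/(211 − j90.6)
|Γ| = 143/230 = 0.624
VSWR = (1 + |Γ|)/(1 − |Γ|) = 1.62/0.376

VSWR ≈ 4.32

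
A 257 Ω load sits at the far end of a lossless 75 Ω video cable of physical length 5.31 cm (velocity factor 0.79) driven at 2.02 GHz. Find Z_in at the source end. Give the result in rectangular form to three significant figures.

λ = v/f = 0.79·c / 2.02 GHz = 0.117 m
βl = 2π·l/λ = 2π × 0.453 = 163°
tan(βl) = tan(163°) = -0.307
Z_in = Z_0·(Z_L + jZ_0·tanβl)/(Z_0 + jZ_L·tanβl)
     = 75·(257 − j23)/(75 − j78.9)

Z_in ≈ 133 + j117 Ω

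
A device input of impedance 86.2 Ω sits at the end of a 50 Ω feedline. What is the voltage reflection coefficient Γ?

Γ = 0.266

Γ = (Z_L − Z_0)/(Z_L + Z_0) = (86.2 − 50)/(86.2 + 50) = 36.2/136.2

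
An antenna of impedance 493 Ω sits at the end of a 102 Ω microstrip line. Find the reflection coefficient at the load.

Γ = 0.657

Γ = (Z_L − Z_0)/(Z_L + Z_0) = (493 − 102)/(493 + 102) = 391/595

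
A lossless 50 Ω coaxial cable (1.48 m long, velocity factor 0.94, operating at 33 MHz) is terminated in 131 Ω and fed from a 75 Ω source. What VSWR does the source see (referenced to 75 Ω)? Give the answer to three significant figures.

VSWR ≈ 3.5

λ = v/f = 0.94·c / 33 MHz = 8.55 m
βl = 2π·l/λ = 2π × 0.173 = 62.3°
tan(βl) = 1.91
Z_in = Z_0·(Z_L + jZ_0·tanβl)/(Z_0 + jZ_L·tanβl) = 23.4 − j21.5 Ω
Γ_s = (Z_in − Z_s)/(Z_in + Z_s) = (-51.6 − j21.5)/(98.4 − j21.5), |Γ_s| = 0.555
VSWR = (1 + |Γ_s|)/(1 − |Γ_s|)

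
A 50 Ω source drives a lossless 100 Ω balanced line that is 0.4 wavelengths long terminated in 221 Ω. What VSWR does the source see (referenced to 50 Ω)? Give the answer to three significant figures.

VSWR ≈ 3.45

βl = 2π × 0.4 = 144°
tan(βl) = -0.727
Z_in = Z_0·(Z_L + jZ_0·tanβl)/(Z_0 + jZ_L·tanβl) = 94.4 + j78.9 Ω
Γ_s = (Z_in − Z_s)/(Z_in + Z_s) = (44.4 + j78.9)/(144 + j78.9), |Γ_s| = 0.55
VSWR = (1 + |Γ_s|)/(1 − |Γ_s|)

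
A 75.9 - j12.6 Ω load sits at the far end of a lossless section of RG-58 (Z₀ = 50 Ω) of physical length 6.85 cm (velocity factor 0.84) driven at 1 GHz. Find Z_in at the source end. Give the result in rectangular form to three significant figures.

Z_in ≈ 33.4 + j9.41 Ω

λ = v/f = 0.84·c / 1 GHz = 0.252 m
βl = 2π·l/λ = 2π × 0.272 = 97.9°
tan(βl) = tan(97.9°) = -7.25
Z_in = Z_0·(Z_L + jZ_0·tanβl)/(Z_0 + jZ_L·tanβl)
     = 50·(75.9 − j375)/(-41.3 − j550)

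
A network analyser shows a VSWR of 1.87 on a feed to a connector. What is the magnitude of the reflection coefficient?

|Γ| = (S − 1)/(S + 1) = (1.87 − 1)/(1.87 + 1) = 0.87/2.87

|Γ| ≈ 0.303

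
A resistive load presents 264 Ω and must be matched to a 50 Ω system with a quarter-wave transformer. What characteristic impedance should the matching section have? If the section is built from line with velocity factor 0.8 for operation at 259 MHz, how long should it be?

Z_qwt = √(Z_0·R_L) = √(50 × 264) = √13200
λ = 0.8·c/f = 0.927 m, so l = λ/4 = 0.232 m

Z_qwt ≈ 115 Ω; length ≈ 23.2 cm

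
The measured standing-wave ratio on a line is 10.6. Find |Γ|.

|Γ| = (S − 1)/(S + 1) = (10.6 − 1)/(10.6 + 1) = 9.6/11.6

|Γ| ≈ 0.828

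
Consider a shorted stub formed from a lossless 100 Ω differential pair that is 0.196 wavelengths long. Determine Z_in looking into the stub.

βl = 2π × 0.196 = 70.6°
tan(βl) = 2.83
For a shorted stub, Z_in = jZ_0·tan(βl)

Z_in ≈ +j283 Ω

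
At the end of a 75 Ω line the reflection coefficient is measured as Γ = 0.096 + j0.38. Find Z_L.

Z_L ≈ 66 + j59.3 Ω

Z_L = Z_0·(1 + Γ)/(1 − Γ) = 75·(1.1 + j0.38)/(0.904 − j0.38)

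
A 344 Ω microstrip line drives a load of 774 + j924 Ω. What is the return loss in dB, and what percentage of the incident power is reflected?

RL ≈ 3.07 dB; 49.4% of incident power reflected

Γ = (430 + j924)/(1118 + j924), |Γ| = 0.703
RL = −20·log₁₀(0.703) = 3.07 dB
P_refl/P_inc = |Γ|² = 0.494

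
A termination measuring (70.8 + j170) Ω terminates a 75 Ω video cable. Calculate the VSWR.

Γ = (Z_L − Z_0)/(Z_L + Z_0) = (-4.2 + j170)/(145.8 + j170)
|Γ| = 170/224 = 0.759
VSWR = (1 + |Γ|)/(1 − |Γ|) = 1.76/0.241

VSWR ≈ 7.31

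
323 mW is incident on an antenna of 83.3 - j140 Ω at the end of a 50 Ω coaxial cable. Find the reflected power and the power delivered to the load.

|Γ| = |(33.3 − j140)/(133.3 − j140)| = 0.744
|Γ|² = 0.554
P_refl = |Γ|²·P_inc = 179 mW, P_del = (1 − |Γ|²)·P_inc = 144 mW

P_reflected ≈ 179 mW; P_delivered ≈ 144 mW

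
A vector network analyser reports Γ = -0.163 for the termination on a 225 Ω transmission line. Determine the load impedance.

Z_L ≈ 162 Ω

Z_L = Z_0·(1 + Γ)/(1 − Γ) = 225·(0.837)/(1.16)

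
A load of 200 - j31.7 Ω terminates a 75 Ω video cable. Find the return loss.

RL ≈ 6.64 dB

Γ = (125 − j31.7)/(275 − j31.7), |Γ| = 0.466
RL = −20·log₁₀|Γ| = −20·log₁₀(0.466)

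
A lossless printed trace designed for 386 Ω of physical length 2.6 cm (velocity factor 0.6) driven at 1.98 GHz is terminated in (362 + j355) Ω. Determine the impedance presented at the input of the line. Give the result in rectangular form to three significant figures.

Z_in ≈ 173 − j123 Ω

λ = v/f = 0.6·c / 1.98 GHz = 0.0909 m
βl = 2π·l/λ = 2π × 0.286 = 103°
tan(βl) = tan(103°) = -4.35
Z_in = Z_0·(Z_L + jZ_0·tanβl)/(Z_0 + jZ_L·tanβl)
     = 386·(362 − j1320)/(1930 − j1570)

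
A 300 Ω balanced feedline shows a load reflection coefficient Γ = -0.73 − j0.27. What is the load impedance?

Z_L ≈ 38.6 − j52.8 Ω

Z_L = Z_0·(1 + Γ)/(1 − Γ) = 300·(0.27 − j0.27)/(1.73 + j0.27)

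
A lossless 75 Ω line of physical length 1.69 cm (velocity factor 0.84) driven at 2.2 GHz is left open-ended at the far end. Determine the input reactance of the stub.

X_in ≈ -56.3 Ω (capacitive)

λ = v/f = 0.84·c / 2.2 GHz = 0.115 m
βl = 2π·l/λ = 2π × 0.148 = 53.1°
tan(βl) = 1.33
For an open-ended stub, Z_in = −jZ_0·cot(βl) = −jZ_0/tan(βl)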